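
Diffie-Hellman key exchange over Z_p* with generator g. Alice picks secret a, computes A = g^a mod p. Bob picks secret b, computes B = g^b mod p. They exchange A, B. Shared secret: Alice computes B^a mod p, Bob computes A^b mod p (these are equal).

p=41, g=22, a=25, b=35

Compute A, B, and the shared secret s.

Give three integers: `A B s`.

Answer: 27 3 3

Derivation:
A = 22^25 mod 41  (bits of 25 = 11001)
  bit 0 = 1: r = r^2 * 22 mod 41 = 1^2 * 22 = 1*22 = 22
  bit 1 = 1: r = r^2 * 22 mod 41 = 22^2 * 22 = 33*22 = 29
  bit 2 = 0: r = r^2 mod 41 = 29^2 = 21
  bit 3 = 0: r = r^2 mod 41 = 21^2 = 31
  bit 4 = 1: r = r^2 * 22 mod 41 = 31^2 * 22 = 18*22 = 27
  -> A = 27
B = 22^35 mod 41  (bits of 35 = 100011)
  bit 0 = 1: r = r^2 * 22 mod 41 = 1^2 * 22 = 1*22 = 22
  bit 1 = 0: r = r^2 mod 41 = 22^2 = 33
  bit 2 = 0: r = r^2 mod 41 = 33^2 = 23
  bit 3 = 0: r = r^2 mod 41 = 23^2 = 37
  bit 4 = 1: r = r^2 * 22 mod 41 = 37^2 * 22 = 16*22 = 24
  bit 5 = 1: r = r^2 * 22 mod 41 = 24^2 * 22 = 2*22 = 3
  -> B = 3
s = B^a = 3^25 mod 41  (bits of 25 = 11001)
  bit 0 = 1: r = r^2 * 3 mod 41 = 1^2 * 3 = 1*3 = 3
  bit 1 = 1: r = r^2 * 3 mod 41 = 3^2 * 3 = 9*3 = 27
  bit 2 = 0: r = r^2 mod 41 = 27^2 = 32
  bit 3 = 0: r = r^2 mod 41 = 32^2 = 40
  bit 4 = 1: r = r^2 * 3 mod 41 = 40^2 * 3 = 1*3 = 3
  -> s = B^a = 3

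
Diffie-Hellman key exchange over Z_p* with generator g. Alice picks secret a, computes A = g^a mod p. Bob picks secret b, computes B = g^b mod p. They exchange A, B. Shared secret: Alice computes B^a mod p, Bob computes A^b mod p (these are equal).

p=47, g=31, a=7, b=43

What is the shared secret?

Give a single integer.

A = 31^7 mod 47  (bits of 7 = 111)
  bit 0 = 1: r = r^2 * 31 mod 47 = 1^2 * 31 = 1*31 = 31
  bit 1 = 1: r = r^2 * 31 mod 47 = 31^2 * 31 = 21*31 = 40
  bit 2 = 1: r = r^2 * 31 mod 47 = 40^2 * 31 = 2*31 = 15
  -> A = 15
B = 31^43 mod 47  (bits of 43 = 101011)
  bit 0 = 1: r = r^2 * 31 mod 47 = 1^2 * 31 = 1*31 = 31
  bit 1 = 0: r = r^2 mod 47 = 31^2 = 21
  bit 2 = 1: r = r^2 * 31 mod 47 = 21^2 * 31 = 18*31 = 41
  bit 3 = 0: r = r^2 mod 47 = 41^2 = 36
  bit 4 = 1: r = r^2 * 31 mod 47 = 36^2 * 31 = 27*31 = 38
  bit 5 = 1: r = r^2 * 31 mod 47 = 38^2 * 31 = 34*31 = 20
  -> B = 20
s = B^a = 20^7 mod 47  (bits of 7 = 111)
  bit 0 = 1: r = r^2 * 20 mod 47 = 1^2 * 20 = 1*20 = 20
  bit 1 = 1: r = r^2 * 20 mod 47 = 20^2 * 20 = 24*20 = 10
  bit 2 = 1: r = r^2 * 20 mod 47 = 10^2 * 20 = 6*20 = 26
  -> s = B^a = 26

Answer: 26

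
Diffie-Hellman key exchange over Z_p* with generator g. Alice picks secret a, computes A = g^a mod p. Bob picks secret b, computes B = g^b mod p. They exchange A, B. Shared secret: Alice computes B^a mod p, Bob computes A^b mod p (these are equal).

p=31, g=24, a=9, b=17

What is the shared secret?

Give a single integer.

A = 24^9 mod 31  (bits of 9 = 1001)
  bit 0 = 1: r = r^2 * 24 mod 31 = 1^2 * 24 = 1*24 = 24
  bit 1 = 0: r = r^2 mod 31 = 24^2 = 18
  bit 2 = 0: r = r^2 mod 31 = 18^2 = 14
  bit 3 = 1: r = r^2 * 24 mod 31 = 14^2 * 24 = 10*24 = 23
  -> A = 23
B = 24^17 mod 31  (bits of 17 = 10001)
  bit 0 = 1: r = r^2 * 24 mod 31 = 1^2 * 24 = 1*24 = 24
  bit 1 = 0: r = r^2 mod 31 = 24^2 = 18
  bit 2 = 0: r = r^2 mod 31 = 18^2 = 14
  bit 3 = 0: r = r^2 mod 31 = 14^2 = 10
  bit 4 = 1: r = r^2 * 24 mod 31 = 10^2 * 24 = 7*24 = 13
  -> B = 13
s = B^a = 13^9 mod 31  (bits of 9 = 1001)
  bit 0 = 1: r = r^2 * 13 mod 31 = 1^2 * 13 = 1*13 = 13
  bit 1 = 0: r = r^2 mod 31 = 13^2 = 14
  bit 2 = 0: r = r^2 mod 31 = 14^2 = 10
  bit 3 = 1: r = r^2 * 13 mod 31 = 10^2 * 13 = 7*13 = 29
  -> s = B^a = 29

Answer: 29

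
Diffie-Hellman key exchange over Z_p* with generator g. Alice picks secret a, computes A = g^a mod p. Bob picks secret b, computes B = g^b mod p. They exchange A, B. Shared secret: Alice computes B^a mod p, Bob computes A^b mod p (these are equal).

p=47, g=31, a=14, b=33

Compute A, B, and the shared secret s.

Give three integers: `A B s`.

Answer: 37 11 21

Derivation:
A = 31^14 mod 47  (bits of 14 = 1110)
  bit 0 = 1: r = r^2 * 31 mod 47 = 1^2 * 31 = 1*31 = 31
  bit 1 = 1: r = r^2 * 31 mod 47 = 31^2 * 31 = 21*31 = 40
  bit 2 = 1: r = r^2 * 31 mod 47 = 40^2 * 31 = 2*31 = 15
  bit 3 = 0: r = r^2 mod 47 = 15^2 = 37
  -> A = 37
B = 31^33 mod 47  (bits of 33 = 100001)
  bit 0 = 1: r = r^2 * 31 mod 47 = 1^2 * 31 = 1*31 = 31
  bit 1 = 0: r = r^2 mod 47 = 31^2 = 21
  bit 2 = 0: r = r^2 mod 47 = 21^2 = 18
  bit 3 = 0: r = r^2 mod 47 = 18^2 = 42
  bit 4 = 0: r = r^2 mod 47 = 42^2 = 25
  bit 5 = 1: r = r^2 * 31 mod 47 = 25^2 * 31 = 14*31 = 11
  -> B = 11
s = B^a = 11^14 mod 47  (bits of 14 = 1110)
  bit 0 = 1: r = r^2 * 11 mod 47 = 1^2 * 11 = 1*11 = 11
  bit 1 = 1: r = r^2 * 11 mod 47 = 11^2 * 11 = 27*11 = 15
  bit 2 = 1: r = r^2 * 11 mod 47 = 15^2 * 11 = 37*11 = 31
  bit 3 = 0: r = r^2 mod 47 = 31^2 = 21
  -> s = B^a = 21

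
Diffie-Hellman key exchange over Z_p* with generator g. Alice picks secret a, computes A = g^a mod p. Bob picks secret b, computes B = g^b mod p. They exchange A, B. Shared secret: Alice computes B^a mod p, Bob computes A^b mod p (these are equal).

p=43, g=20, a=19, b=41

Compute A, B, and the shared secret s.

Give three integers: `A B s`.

A = 20^19 mod 43  (bits of 19 = 10011)
  bit 0 = 1: r = r^2 * 20 mod 43 = 1^2 * 20 = 1*20 = 20
  bit 1 = 0: r = r^2 mod 43 = 20^2 = 13
  bit 2 = 0: r = r^2 mod 43 = 13^2 = 40
  bit 3 = 1: r = r^2 * 20 mod 43 = 40^2 * 20 = 9*20 = 8
  bit 4 = 1: r = r^2 * 20 mod 43 = 8^2 * 20 = 21*20 = 33
  -> A = 33
B = 20^41 mod 43  (bits of 41 = 101001)
  bit 0 = 1: r = r^2 * 20 mod 43 = 1^2 * 20 = 1*20 = 20
  bit 1 = 0: r = r^2 mod 43 = 20^2 = 13
  bit 2 = 1: r = r^2 * 20 mod 43 = 13^2 * 20 = 40*20 = 26
  bit 3 = 0: r = r^2 mod 43 = 26^2 = 31
  bit 4 = 0: r = r^2 mod 43 = 31^2 = 15
  bit 5 = 1: r = r^2 * 20 mod 43 = 15^2 * 20 = 10*20 = 28
  -> B = 28
s = B^a = 28^19 mod 43  (bits of 19 = 10011)
  bit 0 = 1: r = r^2 * 28 mod 43 = 1^2 * 28 = 1*28 = 28
  bit 1 = 0: r = r^2 mod 43 = 28^2 = 10
  bit 2 = 0: r = r^2 mod 43 = 10^2 = 14
  bit 3 = 1: r = r^2 * 28 mod 43 = 14^2 * 28 = 24*28 = 27
  bit 4 = 1: r = r^2 * 28 mod 43 = 27^2 * 28 = 41*28 = 30
  -> s = B^a = 30

Answer: 33 28 30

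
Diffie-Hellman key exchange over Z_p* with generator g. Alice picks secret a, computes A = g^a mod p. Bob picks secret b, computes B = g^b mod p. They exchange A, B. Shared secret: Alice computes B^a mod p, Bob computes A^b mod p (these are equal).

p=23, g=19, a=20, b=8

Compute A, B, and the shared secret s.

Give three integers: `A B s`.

A = 19^20 mod 23  (bits of 20 = 10100)
  bit 0 = 1: r = r^2 * 19 mod 23 = 1^2 * 19 = 1*19 = 19
  bit 1 = 0: r = r^2 mod 23 = 19^2 = 16
  bit 2 = 1: r = r^2 * 19 mod 23 = 16^2 * 19 = 3*19 = 11
  bit 3 = 0: r = r^2 mod 23 = 11^2 = 6
  bit 4 = 0: r = r^2 mod 23 = 6^2 = 13
  -> A = 13
B = 19^8 mod 23  (bits of 8 = 1000)
  bit 0 = 1: r = r^2 * 19 mod 23 = 1^2 * 19 = 1*19 = 19
  bit 1 = 0: r = r^2 mod 23 = 19^2 = 16
  bit 2 = 0: r = r^2 mod 23 = 16^2 = 3
  bit 3 = 0: r = r^2 mod 23 = 3^2 = 9
  -> B = 9
s = B^a = 9^20 mod 23  (bits of 20 = 10100)
  bit 0 = 1: r = r^2 * 9 mod 23 = 1^2 * 9 = 1*9 = 9
  bit 1 = 0: r = r^2 mod 23 = 9^2 = 12
  bit 2 = 1: r = r^2 * 9 mod 23 = 12^2 * 9 = 6*9 = 8
  bit 3 = 0: r = r^2 mod 23 = 8^2 = 18
  bit 4 = 0: r = r^2 mod 23 = 18^2 = 2
  -> s = B^a = 2

Answer: 13 9 2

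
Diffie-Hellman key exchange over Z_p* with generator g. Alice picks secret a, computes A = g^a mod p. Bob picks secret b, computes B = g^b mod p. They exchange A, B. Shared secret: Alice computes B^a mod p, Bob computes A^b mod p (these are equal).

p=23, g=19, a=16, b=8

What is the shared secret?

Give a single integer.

Answer: 8

Derivation:
A = 19^16 mod 23  (bits of 16 = 10000)
  bit 0 = 1: r = r^2 * 19 mod 23 = 1^2 * 19 = 1*19 = 19
  bit 1 = 0: r = r^2 mod 23 = 19^2 = 16
  bit 2 = 0: r = r^2 mod 23 = 16^2 = 3
  bit 3 = 0: r = r^2 mod 23 = 3^2 = 9
  bit 4 = 0: r = r^2 mod 23 = 9^2 = 12
  -> A = 12
B = 19^8 mod 23  (bits of 8 = 1000)
  bit 0 = 1: r = r^2 * 19 mod 23 = 1^2 * 19 = 1*19 = 19
  bit 1 = 0: r = r^2 mod 23 = 19^2 = 16
  bit 2 = 0: r = r^2 mod 23 = 16^2 = 3
  bit 3 = 0: r = r^2 mod 23 = 3^2 = 9
  -> B = 9
s = B^a = 9^16 mod 23  (bits of 16 = 10000)
  bit 0 = 1: r = r^2 * 9 mod 23 = 1^2 * 9 = 1*9 = 9
  bit 1 = 0: r = r^2 mod 23 = 9^2 = 12
  bit 2 = 0: r = r^2 mod 23 = 12^2 = 6
  bit 3 = 0: r = r^2 mod 23 = 6^2 = 13
  bit 4 = 0: r = r^2 mod 23 = 13^2 = 8
  -> s = B^a = 8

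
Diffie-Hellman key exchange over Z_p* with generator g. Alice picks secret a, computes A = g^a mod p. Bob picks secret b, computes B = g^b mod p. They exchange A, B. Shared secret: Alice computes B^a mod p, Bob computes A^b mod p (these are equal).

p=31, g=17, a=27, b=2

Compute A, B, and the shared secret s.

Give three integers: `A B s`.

A = 17^27 mod 31  (bits of 27 = 11011)
  bit 0 = 1: r = r^2 * 17 mod 31 = 1^2 * 17 = 1*17 = 17
  bit 1 = 1: r = r^2 * 17 mod 31 = 17^2 * 17 = 10*17 = 15
  bit 2 = 0: r = r^2 mod 31 = 15^2 = 8
  bit 3 = 1: r = r^2 * 17 mod 31 = 8^2 * 17 = 2*17 = 3
  bit 4 = 1: r = r^2 * 17 mod 31 = 3^2 * 17 = 9*17 = 29
  -> A = 29
B = 17^2 mod 31  (bits of 2 = 10)
  bit 0 = 1: r = r^2 * 17 mod 31 = 1^2 * 17 = 1*17 = 17
  bit 1 = 0: r = r^2 mod 31 = 17^2 = 10
  -> B = 10
s = B^a = 10^27 mod 31  (bits of 27 = 11011)
  bit 0 = 1: r = r^2 * 10 mod 31 = 1^2 * 10 = 1*10 = 10
  bit 1 = 1: r = r^2 * 10 mod 31 = 10^2 * 10 = 7*10 = 8
  bit 2 = 0: r = r^2 mod 31 = 8^2 = 2
  bit 3 = 1: r = r^2 * 10 mod 31 = 2^2 * 10 = 4*10 = 9
  bit 4 = 1: r = r^2 * 10 mod 31 = 9^2 * 10 = 19*10 = 4
  -> s = B^a = 4

Answer: 29 10 4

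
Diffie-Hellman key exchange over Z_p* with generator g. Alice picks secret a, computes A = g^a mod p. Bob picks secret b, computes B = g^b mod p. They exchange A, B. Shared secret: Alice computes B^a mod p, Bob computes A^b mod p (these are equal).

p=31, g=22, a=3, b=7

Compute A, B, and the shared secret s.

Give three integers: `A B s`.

A = 22^3 mod 31  (bits of 3 = 11)
  bit 0 = 1: r = r^2 * 22 mod 31 = 1^2 * 22 = 1*22 = 22
  bit 1 = 1: r = r^2 * 22 mod 31 = 22^2 * 22 = 19*22 = 15
  -> A = 15
B = 22^7 mod 31  (bits of 7 = 111)
  bit 0 = 1: r = r^2 * 22 mod 31 = 1^2 * 22 = 1*22 = 22
  bit 1 = 1: r = r^2 * 22 mod 31 = 22^2 * 22 = 19*22 = 15
  bit 2 = 1: r = r^2 * 22 mod 31 = 15^2 * 22 = 8*22 = 21
  -> B = 21
s = B^a = 21^3 mod 31  (bits of 3 = 11)
  bit 0 = 1: r = r^2 * 21 mod 31 = 1^2 * 21 = 1*21 = 21
  bit 1 = 1: r = r^2 * 21 mod 31 = 21^2 * 21 = 7*21 = 23
  -> s = B^a = 23

Answer: 15 21 23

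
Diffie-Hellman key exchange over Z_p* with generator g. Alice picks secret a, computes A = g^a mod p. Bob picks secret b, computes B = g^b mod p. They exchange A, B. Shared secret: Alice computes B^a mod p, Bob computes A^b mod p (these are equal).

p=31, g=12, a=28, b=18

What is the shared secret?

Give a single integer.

A = 12^28 mod 31  (bits of 28 = 11100)
  bit 0 = 1: r = r^2 * 12 mod 31 = 1^2 * 12 = 1*12 = 12
  bit 1 = 1: r = r^2 * 12 mod 31 = 12^2 * 12 = 20*12 = 23
  bit 2 = 1: r = r^2 * 12 mod 31 = 23^2 * 12 = 2*12 = 24
  bit 3 = 0: r = r^2 mod 31 = 24^2 = 18
  bit 4 = 0: r = r^2 mod 31 = 18^2 = 14
  -> A = 14
B = 12^18 mod 31  (bits of 18 = 10010)
  bit 0 = 1: r = r^2 * 12 mod 31 = 1^2 * 12 = 1*12 = 12
  bit 1 = 0: r = r^2 mod 31 = 12^2 = 20
  bit 2 = 0: r = r^2 mod 31 = 20^2 = 28
  bit 3 = 1: r = r^2 * 12 mod 31 = 28^2 * 12 = 9*12 = 15
  bit 4 = 0: r = r^2 mod 31 = 15^2 = 8
  -> B = 8
s = B^a = 8^28 mod 31  (bits of 28 = 11100)
  bit 0 = 1: r = r^2 * 8 mod 31 = 1^2 * 8 = 1*8 = 8
  bit 1 = 1: r = r^2 * 8 mod 31 = 8^2 * 8 = 2*8 = 16
  bit 2 = 1: r = r^2 * 8 mod 31 = 16^2 * 8 = 8*8 = 2
  bit 3 = 0: r = r^2 mod 31 = 2^2 = 4
  bit 4 = 0: r = r^2 mod 31 = 4^2 = 16
  -> s = B^a = 16

Answer: 16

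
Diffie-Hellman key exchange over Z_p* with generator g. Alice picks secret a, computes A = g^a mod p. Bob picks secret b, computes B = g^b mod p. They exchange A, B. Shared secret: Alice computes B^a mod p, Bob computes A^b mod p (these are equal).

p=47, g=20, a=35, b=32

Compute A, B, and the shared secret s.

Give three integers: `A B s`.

A = 20^35 mod 47  (bits of 35 = 100011)
  bit 0 = 1: r = r^2 * 20 mod 47 = 1^2 * 20 = 1*20 = 20
  bit 1 = 0: r = r^2 mod 47 = 20^2 = 24
  bit 2 = 0: r = r^2 mod 47 = 24^2 = 12
  bit 3 = 0: r = r^2 mod 47 = 12^2 = 3
  bit 4 = 1: r = r^2 * 20 mod 47 = 3^2 * 20 = 9*20 = 39
  bit 5 = 1: r = r^2 * 20 mod 47 = 39^2 * 20 = 17*20 = 11
  -> A = 11
B = 20^32 mod 47  (bits of 32 = 100000)
  bit 0 = 1: r = r^2 * 20 mod 47 = 1^2 * 20 = 1*20 = 20
  bit 1 = 0: r = r^2 mod 47 = 20^2 = 24
  bit 2 = 0: r = r^2 mod 47 = 24^2 = 12
  bit 3 = 0: r = r^2 mod 47 = 12^2 = 3
  bit 4 = 0: r = r^2 mod 47 = 3^2 = 9
  bit 5 = 0: r = r^2 mod 47 = 9^2 = 34
  -> B = 34
s = B^a = 34^35 mod 47  (bits of 35 = 100011)
  bit 0 = 1: r = r^2 * 34 mod 47 = 1^2 * 34 = 1*34 = 34
  bit 1 = 0: r = r^2 mod 47 = 34^2 = 28
  bit 2 = 0: r = r^2 mod 47 = 28^2 = 32
  bit 3 = 0: r = r^2 mod 47 = 32^2 = 37
  bit 4 = 1: r = r^2 * 34 mod 47 = 37^2 * 34 = 6*34 = 16
  bit 5 = 1: r = r^2 * 34 mod 47 = 16^2 * 34 = 21*34 = 9
  -> s = B^a = 9

Answer: 11 34 9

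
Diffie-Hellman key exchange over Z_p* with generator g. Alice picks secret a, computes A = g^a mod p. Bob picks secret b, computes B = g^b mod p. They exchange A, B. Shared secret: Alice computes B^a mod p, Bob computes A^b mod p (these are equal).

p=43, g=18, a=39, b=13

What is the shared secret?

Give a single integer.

Answer: 27

Derivation:
A = 18^39 mod 43  (bits of 39 = 100111)
  bit 0 = 1: r = r^2 * 18 mod 43 = 1^2 * 18 = 1*18 = 18
  bit 1 = 0: r = r^2 mod 43 = 18^2 = 23
  bit 2 = 0: r = r^2 mod 43 = 23^2 = 13
  bit 3 = 1: r = r^2 * 18 mod 43 = 13^2 * 18 = 40*18 = 32
  bit 4 = 1: r = r^2 * 18 mod 43 = 32^2 * 18 = 35*18 = 28
  bit 5 = 1: r = r^2 * 18 mod 43 = 28^2 * 18 = 10*18 = 8
  -> A = 8
B = 18^13 mod 43  (bits of 13 = 1101)
  bit 0 = 1: r = r^2 * 18 mod 43 = 1^2 * 18 = 1*18 = 18
  bit 1 = 1: r = r^2 * 18 mod 43 = 18^2 * 18 = 23*18 = 27
  bit 2 = 0: r = r^2 mod 43 = 27^2 = 41
  bit 3 = 1: r = r^2 * 18 mod 43 = 41^2 * 18 = 4*18 = 29
  -> B = 29
s = B^a = 29^39 mod 43  (bits of 39 = 100111)
  bit 0 = 1: r = r^2 * 29 mod 43 = 1^2 * 29 = 1*29 = 29
  bit 1 = 0: r = r^2 mod 43 = 29^2 = 24
  bit 2 = 0: r = r^2 mod 43 = 24^2 = 17
  bit 3 = 1: r = r^2 * 29 mod 43 = 17^2 * 29 = 31*29 = 39
  bit 4 = 1: r = r^2 * 29 mod 43 = 39^2 * 29 = 16*29 = 34
  bit 5 = 1: r = r^2 * 29 mod 43 = 34^2 * 29 = 38*29 = 27
  -> s = B^a = 27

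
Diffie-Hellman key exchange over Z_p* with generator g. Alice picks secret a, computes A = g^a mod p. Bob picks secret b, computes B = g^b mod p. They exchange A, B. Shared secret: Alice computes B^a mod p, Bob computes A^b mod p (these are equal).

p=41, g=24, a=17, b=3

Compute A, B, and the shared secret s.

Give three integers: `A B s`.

A = 24^17 mod 41  (bits of 17 = 10001)
  bit 0 = 1: r = r^2 * 24 mod 41 = 1^2 * 24 = 1*24 = 24
  bit 1 = 0: r = r^2 mod 41 = 24^2 = 2
  bit 2 = 0: r = r^2 mod 41 = 2^2 = 4
  bit 3 = 0: r = r^2 mod 41 = 4^2 = 16
  bit 4 = 1: r = r^2 * 24 mod 41 = 16^2 * 24 = 10*24 = 35
  -> A = 35
B = 24^3 mod 41  (bits of 3 = 11)
  bit 0 = 1: r = r^2 * 24 mod 41 = 1^2 * 24 = 1*24 = 24
  bit 1 = 1: r = r^2 * 24 mod 41 = 24^2 * 24 = 2*24 = 7
  -> B = 7
s = B^a = 7^17 mod 41  (bits of 17 = 10001)
  bit 0 = 1: r = r^2 * 7 mod 41 = 1^2 * 7 = 1*7 = 7
  bit 1 = 0: r = r^2 mod 41 = 7^2 = 8
  bit 2 = 0: r = r^2 mod 41 = 8^2 = 23
  bit 3 = 0: r = r^2 mod 41 = 23^2 = 37
  bit 4 = 1: r = r^2 * 7 mod 41 = 37^2 * 7 = 16*7 = 30
  -> s = B^a = 30

Answer: 35 7 30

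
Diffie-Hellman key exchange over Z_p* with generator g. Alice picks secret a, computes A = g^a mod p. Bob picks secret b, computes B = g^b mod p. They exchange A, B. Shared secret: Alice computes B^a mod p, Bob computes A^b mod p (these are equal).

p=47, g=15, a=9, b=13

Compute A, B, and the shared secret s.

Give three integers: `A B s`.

A = 15^9 mod 47  (bits of 9 = 1001)
  bit 0 = 1: r = r^2 * 15 mod 47 = 1^2 * 15 = 1*15 = 15
  bit 1 = 0: r = r^2 mod 47 = 15^2 = 37
  bit 2 = 0: r = r^2 mod 47 = 37^2 = 6
  bit 3 = 1: r = r^2 * 15 mod 47 = 6^2 * 15 = 36*15 = 23
  -> A = 23
B = 15^13 mod 47  (bits of 13 = 1101)
  bit 0 = 1: r = r^2 * 15 mod 47 = 1^2 * 15 = 1*15 = 15
  bit 1 = 1: r = r^2 * 15 mod 47 = 15^2 * 15 = 37*15 = 38
  bit 2 = 0: r = r^2 mod 47 = 38^2 = 34
  bit 3 = 1: r = r^2 * 15 mod 47 = 34^2 * 15 = 28*15 = 44
  -> B = 44
s = B^a = 44^9 mod 47  (bits of 9 = 1001)
  bit 0 = 1: r = r^2 * 44 mod 47 = 1^2 * 44 = 1*44 = 44
  bit 1 = 0: r = r^2 mod 47 = 44^2 = 9
  bit 2 = 0: r = r^2 mod 47 = 9^2 = 34
  bit 3 = 1: r = r^2 * 44 mod 47 = 34^2 * 44 = 28*44 = 10
  -> s = B^a = 10

Answer: 23 44 10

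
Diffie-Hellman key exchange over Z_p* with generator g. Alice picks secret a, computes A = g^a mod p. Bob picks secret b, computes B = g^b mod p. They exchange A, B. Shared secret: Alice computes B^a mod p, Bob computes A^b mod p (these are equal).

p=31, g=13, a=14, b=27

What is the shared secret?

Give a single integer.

Answer: 4

Derivation:
A = 13^14 mod 31  (bits of 14 = 1110)
  bit 0 = 1: r = r^2 * 13 mod 31 = 1^2 * 13 = 1*13 = 13
  bit 1 = 1: r = r^2 * 13 mod 31 = 13^2 * 13 = 14*13 = 27
  bit 2 = 1: r = r^2 * 13 mod 31 = 27^2 * 13 = 16*13 = 22
  bit 3 = 0: r = r^2 mod 31 = 22^2 = 19
  -> A = 19
B = 13^27 mod 31  (bits of 27 = 11011)
  bit 0 = 1: r = r^2 * 13 mod 31 = 1^2 * 13 = 1*13 = 13
  bit 1 = 1: r = r^2 * 13 mod 31 = 13^2 * 13 = 14*13 = 27
  bit 2 = 0: r = r^2 mod 31 = 27^2 = 16
  bit 3 = 1: r = r^2 * 13 mod 31 = 16^2 * 13 = 8*13 = 11
  bit 4 = 1: r = r^2 * 13 mod 31 = 11^2 * 13 = 28*13 = 23
  -> B = 23
s = B^a = 23^14 mod 31  (bits of 14 = 1110)
  bit 0 = 1: r = r^2 * 23 mod 31 = 1^2 * 23 = 1*23 = 23
  bit 1 = 1: r = r^2 * 23 mod 31 = 23^2 * 23 = 2*23 = 15
  bit 2 = 1: r = r^2 * 23 mod 31 = 15^2 * 23 = 8*23 = 29
  bit 3 = 0: r = r^2 mod 31 = 29^2 = 4
  -> s = B^a = 4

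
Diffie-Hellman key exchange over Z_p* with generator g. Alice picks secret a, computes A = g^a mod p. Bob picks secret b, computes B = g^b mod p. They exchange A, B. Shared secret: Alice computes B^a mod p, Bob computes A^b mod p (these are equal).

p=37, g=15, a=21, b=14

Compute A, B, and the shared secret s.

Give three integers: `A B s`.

A = 15^21 mod 37  (bits of 21 = 10101)
  bit 0 = 1: r = r^2 * 15 mod 37 = 1^2 * 15 = 1*15 = 15
  bit 1 = 0: r = r^2 mod 37 = 15^2 = 3
  bit 2 = 1: r = r^2 * 15 mod 37 = 3^2 * 15 = 9*15 = 24
  bit 3 = 0: r = r^2 mod 37 = 24^2 = 21
  bit 4 = 1: r = r^2 * 15 mod 37 = 21^2 * 15 = 34*15 = 29
  -> A = 29
B = 15^14 mod 37  (bits of 14 = 1110)
  bit 0 = 1: r = r^2 * 15 mod 37 = 1^2 * 15 = 1*15 = 15
  bit 1 = 1: r = r^2 * 15 mod 37 = 15^2 * 15 = 3*15 = 8
  bit 2 = 1: r = r^2 * 15 mod 37 = 8^2 * 15 = 27*15 = 35
  bit 3 = 0: r = r^2 mod 37 = 35^2 = 4
  -> B = 4
s = B^a = 4^21 mod 37  (bits of 21 = 10101)
  bit 0 = 1: r = r^2 * 4 mod 37 = 1^2 * 4 = 1*4 = 4
  bit 1 = 0: r = r^2 mod 37 = 4^2 = 16
  bit 2 = 1: r = r^2 * 4 mod 37 = 16^2 * 4 = 34*4 = 25
  bit 3 = 0: r = r^2 mod 37 = 25^2 = 33
  bit 4 = 1: r = r^2 * 4 mod 37 = 33^2 * 4 = 16*4 = 27
  -> s = B^a = 27

Answer: 29 4 27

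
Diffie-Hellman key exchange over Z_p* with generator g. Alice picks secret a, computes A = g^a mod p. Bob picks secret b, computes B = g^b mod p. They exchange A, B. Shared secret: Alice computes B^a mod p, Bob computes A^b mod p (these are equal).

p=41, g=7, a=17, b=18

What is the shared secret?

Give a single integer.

Answer: 21

Derivation:
A = 7^17 mod 41  (bits of 17 = 10001)
  bit 0 = 1: r = r^2 * 7 mod 41 = 1^2 * 7 = 1*7 = 7
  bit 1 = 0: r = r^2 mod 41 = 7^2 = 8
  bit 2 = 0: r = r^2 mod 41 = 8^2 = 23
  bit 3 = 0: r = r^2 mod 41 = 23^2 = 37
  bit 4 = 1: r = r^2 * 7 mod 41 = 37^2 * 7 = 16*7 = 30
  -> A = 30
B = 7^18 mod 41  (bits of 18 = 10010)
  bit 0 = 1: r = r^2 * 7 mod 41 = 1^2 * 7 = 1*7 = 7
  bit 1 = 0: r = r^2 mod 41 = 7^2 = 8
  bit 2 = 0: r = r^2 mod 41 = 8^2 = 23
  bit 3 = 1: r = r^2 * 7 mod 41 = 23^2 * 7 = 37*7 = 13
  bit 4 = 0: r = r^2 mod 41 = 13^2 = 5
  -> B = 5
s = B^a = 5^17 mod 41  (bits of 17 = 10001)
  bit 0 = 1: r = r^2 * 5 mod 41 = 1^2 * 5 = 1*5 = 5
  bit 1 = 0: r = r^2 mod 41 = 5^2 = 25
  bit 2 = 0: r = r^2 mod 41 = 25^2 = 10
  bit 3 = 0: r = r^2 mod 41 = 10^2 = 18
  bit 4 = 1: r = r^2 * 5 mod 41 = 18^2 * 5 = 37*5 = 21
  -> s = B^a = 21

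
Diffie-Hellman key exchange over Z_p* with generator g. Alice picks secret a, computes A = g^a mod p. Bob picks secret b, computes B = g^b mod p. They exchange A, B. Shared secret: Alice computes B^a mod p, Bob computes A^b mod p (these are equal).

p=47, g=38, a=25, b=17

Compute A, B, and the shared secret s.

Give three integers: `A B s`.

A = 38^25 mod 47  (bits of 25 = 11001)
  bit 0 = 1: r = r^2 * 38 mod 47 = 1^2 * 38 = 1*38 = 38
  bit 1 = 1: r = r^2 * 38 mod 47 = 38^2 * 38 = 34*38 = 23
  bit 2 = 0: r = r^2 mod 47 = 23^2 = 12
  bit 3 = 0: r = r^2 mod 47 = 12^2 = 3
  bit 4 = 1: r = r^2 * 38 mod 47 = 3^2 * 38 = 9*38 = 13
  -> A = 13
B = 38^17 mod 47  (bits of 17 = 10001)
  bit 0 = 1: r = r^2 * 38 mod 47 = 1^2 * 38 = 1*38 = 38
  bit 1 = 0: r = r^2 mod 47 = 38^2 = 34
  bit 2 = 0: r = r^2 mod 47 = 34^2 = 28
  bit 3 = 0: r = r^2 mod 47 = 28^2 = 32
  bit 4 = 1: r = r^2 * 38 mod 47 = 32^2 * 38 = 37*38 = 43
  -> B = 43
s = B^a = 43^25 mod 47  (bits of 25 = 11001)
  bit 0 = 1: r = r^2 * 43 mod 47 = 1^2 * 43 = 1*43 = 43
  bit 1 = 1: r = r^2 * 43 mod 47 = 43^2 * 43 = 16*43 = 30
  bit 2 = 0: r = r^2 mod 47 = 30^2 = 7
  bit 3 = 0: r = r^2 mod 47 = 7^2 = 2
  bit 4 = 1: r = r^2 * 43 mod 47 = 2^2 * 43 = 4*43 = 31
  -> s = B^a = 31

Answer: 13 43 31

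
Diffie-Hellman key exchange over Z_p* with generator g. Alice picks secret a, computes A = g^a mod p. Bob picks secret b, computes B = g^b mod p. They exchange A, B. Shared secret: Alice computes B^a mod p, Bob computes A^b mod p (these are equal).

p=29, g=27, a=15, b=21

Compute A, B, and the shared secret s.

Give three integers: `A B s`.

A = 27^15 mod 29  (bits of 15 = 1111)
  bit 0 = 1: r = r^2 * 27 mod 29 = 1^2 * 27 = 1*27 = 27
  bit 1 = 1: r = r^2 * 27 mod 29 = 27^2 * 27 = 4*27 = 21
  bit 2 = 1: r = r^2 * 27 mod 29 = 21^2 * 27 = 6*27 = 17
  bit 3 = 1: r = r^2 * 27 mod 29 = 17^2 * 27 = 28*27 = 2
  -> A = 2
B = 27^21 mod 29  (bits of 21 = 10101)
  bit 0 = 1: r = r^2 * 27 mod 29 = 1^2 * 27 = 1*27 = 27
  bit 1 = 0: r = r^2 mod 29 = 27^2 = 4
  bit 2 = 1: r = r^2 * 27 mod 29 = 4^2 * 27 = 16*27 = 26
  bit 3 = 0: r = r^2 mod 29 = 26^2 = 9
  bit 4 = 1: r = r^2 * 27 mod 29 = 9^2 * 27 = 23*27 = 12
  -> B = 12
s = B^a = 12^15 mod 29  (bits of 15 = 1111)
  bit 0 = 1: r = r^2 * 12 mod 29 = 1^2 * 12 = 1*12 = 12
  bit 1 = 1: r = r^2 * 12 mod 29 = 12^2 * 12 = 28*12 = 17
  bit 2 = 1: r = r^2 * 12 mod 29 = 17^2 * 12 = 28*12 = 17
  bit 3 = 1: r = r^2 * 12 mod 29 = 17^2 * 12 = 28*12 = 17
  -> s = B^a = 17

Answer: 2 12 17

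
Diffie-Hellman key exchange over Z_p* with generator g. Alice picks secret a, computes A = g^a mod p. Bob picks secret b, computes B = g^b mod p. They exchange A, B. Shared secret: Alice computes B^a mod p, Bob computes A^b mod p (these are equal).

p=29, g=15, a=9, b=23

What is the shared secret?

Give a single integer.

Answer: 21

Derivation:
A = 15^9 mod 29  (bits of 9 = 1001)
  bit 0 = 1: r = r^2 * 15 mod 29 = 1^2 * 15 = 1*15 = 15
  bit 1 = 0: r = r^2 mod 29 = 15^2 = 22
  bit 2 = 0: r = r^2 mod 29 = 22^2 = 20
  bit 3 = 1: r = r^2 * 15 mod 29 = 20^2 * 15 = 23*15 = 26
  -> A = 26
B = 15^23 mod 29  (bits of 23 = 10111)
  bit 0 = 1: r = r^2 * 15 mod 29 = 1^2 * 15 = 1*15 = 15
  bit 1 = 0: r = r^2 mod 29 = 15^2 = 22
  bit 2 = 1: r = r^2 * 15 mod 29 = 22^2 * 15 = 20*15 = 10
  bit 3 = 1: r = r^2 * 15 mod 29 = 10^2 * 15 = 13*15 = 21
  bit 4 = 1: r = r^2 * 15 mod 29 = 21^2 * 15 = 6*15 = 3
  -> B = 3
s = B^a = 3^9 mod 29  (bits of 9 = 1001)
  bit 0 = 1: r = r^2 * 3 mod 29 = 1^2 * 3 = 1*3 = 3
  bit 1 = 0: r = r^2 mod 29 = 3^2 = 9
  bit 2 = 0: r = r^2 mod 29 = 9^2 = 23
  bit 3 = 1: r = r^2 * 3 mod 29 = 23^2 * 3 = 7*3 = 21
  -> s = B^a = 21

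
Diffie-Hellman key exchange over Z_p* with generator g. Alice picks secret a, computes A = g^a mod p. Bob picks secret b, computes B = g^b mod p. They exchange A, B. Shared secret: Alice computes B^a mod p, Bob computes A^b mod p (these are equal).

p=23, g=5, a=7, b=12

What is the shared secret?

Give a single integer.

Answer: 6

Derivation:
A = 5^7 mod 23  (bits of 7 = 111)
  bit 0 = 1: r = r^2 * 5 mod 23 = 1^2 * 5 = 1*5 = 5
  bit 1 = 1: r = r^2 * 5 mod 23 = 5^2 * 5 = 2*5 = 10
  bit 2 = 1: r = r^2 * 5 mod 23 = 10^2 * 5 = 8*5 = 17
  -> A = 17
B = 5^12 mod 23  (bits of 12 = 1100)
  bit 0 = 1: r = r^2 * 5 mod 23 = 1^2 * 5 = 1*5 = 5
  bit 1 = 1: r = r^2 * 5 mod 23 = 5^2 * 5 = 2*5 = 10
  bit 2 = 0: r = r^2 mod 23 = 10^2 = 8
  bit 3 = 0: r = r^2 mod 23 = 8^2 = 18
  -> B = 18
s = B^a = 18^7 mod 23  (bits of 7 = 111)
  bit 0 = 1: r = r^2 * 18 mod 23 = 1^2 * 18 = 1*18 = 18
  bit 1 = 1: r = r^2 * 18 mod 23 = 18^2 * 18 = 2*18 = 13
  bit 2 = 1: r = r^2 * 18 mod 23 = 13^2 * 18 = 8*18 = 6
  -> s = B^a = 6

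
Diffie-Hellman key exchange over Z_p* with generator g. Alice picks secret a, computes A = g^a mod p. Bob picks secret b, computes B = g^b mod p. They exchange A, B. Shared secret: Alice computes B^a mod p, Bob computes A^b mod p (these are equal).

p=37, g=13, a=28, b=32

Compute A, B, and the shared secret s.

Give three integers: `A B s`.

A = 13^28 mod 37  (bits of 28 = 11100)
  bit 0 = 1: r = r^2 * 13 mod 37 = 1^2 * 13 = 1*13 = 13
  bit 1 = 1: r = r^2 * 13 mod 37 = 13^2 * 13 = 21*13 = 14
  bit 2 = 1: r = r^2 * 13 mod 37 = 14^2 * 13 = 11*13 = 32
  bit 3 = 0: r = r^2 mod 37 = 32^2 = 25
  bit 4 = 0: r = r^2 mod 37 = 25^2 = 33
  -> A = 33
B = 13^32 mod 37  (bits of 32 = 100000)
  bit 0 = 1: r = r^2 * 13 mod 37 = 1^2 * 13 = 1*13 = 13
  bit 1 = 0: r = r^2 mod 37 = 13^2 = 21
  bit 2 = 0: r = r^2 mod 37 = 21^2 = 34
  bit 3 = 0: r = r^2 mod 37 = 34^2 = 9
  bit 4 = 0: r = r^2 mod 37 = 9^2 = 7
  bit 5 = 0: r = r^2 mod 37 = 7^2 = 12
  -> B = 12
s = B^a = 12^28 mod 37  (bits of 28 = 11100)
  bit 0 = 1: r = r^2 * 12 mod 37 = 1^2 * 12 = 1*12 = 12
  bit 1 = 1: r = r^2 * 12 mod 37 = 12^2 * 12 = 33*12 = 26
  bit 2 = 1: r = r^2 * 12 mod 37 = 26^2 * 12 = 10*12 = 9
  bit 3 = 0: r = r^2 mod 37 = 9^2 = 7
  bit 4 = 0: r = r^2 mod 37 = 7^2 = 12
  -> s = B^a = 12

Answer: 33 12 12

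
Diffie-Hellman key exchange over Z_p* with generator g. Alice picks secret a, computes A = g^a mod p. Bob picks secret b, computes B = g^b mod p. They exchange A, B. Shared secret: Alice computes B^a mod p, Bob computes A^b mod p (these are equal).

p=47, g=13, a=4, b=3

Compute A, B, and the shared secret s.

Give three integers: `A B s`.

Answer: 32 35 9

Derivation:
A = 13^4 mod 47  (bits of 4 = 100)
  bit 0 = 1: r = r^2 * 13 mod 47 = 1^2 * 13 = 1*13 = 13
  bit 1 = 0: r = r^2 mod 47 = 13^2 = 28
  bit 2 = 0: r = r^2 mod 47 = 28^2 = 32
  -> A = 32
B = 13^3 mod 47  (bits of 3 = 11)
  bit 0 = 1: r = r^2 * 13 mod 47 = 1^2 * 13 = 1*13 = 13
  bit 1 = 1: r = r^2 * 13 mod 47 = 13^2 * 13 = 28*13 = 35
  -> B = 35
s = B^a = 35^4 mod 47  (bits of 4 = 100)
  bit 0 = 1: r = r^2 * 35 mod 47 = 1^2 * 35 = 1*35 = 35
  bit 1 = 0: r = r^2 mod 47 = 35^2 = 3
  bit 2 = 0: r = r^2 mod 47 = 3^2 = 9
  -> s = B^a = 9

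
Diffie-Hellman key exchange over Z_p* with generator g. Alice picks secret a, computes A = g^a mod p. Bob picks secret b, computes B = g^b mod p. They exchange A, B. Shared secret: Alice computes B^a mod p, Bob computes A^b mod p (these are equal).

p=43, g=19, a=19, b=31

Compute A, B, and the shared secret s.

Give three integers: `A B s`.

Answer: 5 3 19

Derivation:
A = 19^19 mod 43  (bits of 19 = 10011)
  bit 0 = 1: r = r^2 * 19 mod 43 = 1^2 * 19 = 1*19 = 19
  bit 1 = 0: r = r^2 mod 43 = 19^2 = 17
  bit 2 = 0: r = r^2 mod 43 = 17^2 = 31
  bit 3 = 1: r = r^2 * 19 mod 43 = 31^2 * 19 = 15*19 = 27
  bit 4 = 1: r = r^2 * 19 mod 43 = 27^2 * 19 = 41*19 = 5
  -> A = 5
B = 19^31 mod 43  (bits of 31 = 11111)
  bit 0 = 1: r = r^2 * 19 mod 43 = 1^2 * 19 = 1*19 = 19
  bit 1 = 1: r = r^2 * 19 mod 43 = 19^2 * 19 = 17*19 = 22
  bit 2 = 1: r = r^2 * 19 mod 43 = 22^2 * 19 = 11*19 = 37
  bit 3 = 1: r = r^2 * 19 mod 43 = 37^2 * 19 = 36*19 = 39
  bit 4 = 1: r = r^2 * 19 mod 43 = 39^2 * 19 = 16*19 = 3
  -> B = 3
s = B^a = 3^19 mod 43  (bits of 19 = 10011)
  bit 0 = 1: r = r^2 * 3 mod 43 = 1^2 * 3 = 1*3 = 3
  bit 1 = 0: r = r^2 mod 43 = 3^2 = 9
  bit 2 = 0: r = r^2 mod 43 = 9^2 = 38
  bit 3 = 1: r = r^2 * 3 mod 43 = 38^2 * 3 = 25*3 = 32
  bit 4 = 1: r = r^2 * 3 mod 43 = 32^2 * 3 = 35*3 = 19
  -> s = B^a = 19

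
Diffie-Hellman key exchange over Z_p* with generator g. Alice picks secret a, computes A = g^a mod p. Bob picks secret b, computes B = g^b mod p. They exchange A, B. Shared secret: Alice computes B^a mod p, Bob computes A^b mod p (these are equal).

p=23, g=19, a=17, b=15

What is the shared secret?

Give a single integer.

Answer: 7

Derivation:
A = 19^17 mod 23  (bits of 17 = 10001)
  bit 0 = 1: r = r^2 * 19 mod 23 = 1^2 * 19 = 1*19 = 19
  bit 1 = 0: r = r^2 mod 23 = 19^2 = 16
  bit 2 = 0: r = r^2 mod 23 = 16^2 = 3
  bit 3 = 0: r = r^2 mod 23 = 3^2 = 9
  bit 4 = 1: r = r^2 * 19 mod 23 = 9^2 * 19 = 12*19 = 21
  -> A = 21
B = 19^15 mod 23  (bits of 15 = 1111)
  bit 0 = 1: r = r^2 * 19 mod 23 = 1^2 * 19 = 1*19 = 19
  bit 1 = 1: r = r^2 * 19 mod 23 = 19^2 * 19 = 16*19 = 5
  bit 2 = 1: r = r^2 * 19 mod 23 = 5^2 * 19 = 2*19 = 15
  bit 3 = 1: r = r^2 * 19 mod 23 = 15^2 * 19 = 18*19 = 20
  -> B = 20
s = B^a = 20^17 mod 23  (bits of 17 = 10001)
  bit 0 = 1: r = r^2 * 20 mod 23 = 1^2 * 20 = 1*20 = 20
  bit 1 = 0: r = r^2 mod 23 = 20^2 = 9
  bit 2 = 0: r = r^2 mod 23 = 9^2 = 12
  bit 3 = 0: r = r^2 mod 23 = 12^2 = 6
  bit 4 = 1: r = r^2 * 20 mod 23 = 6^2 * 20 = 13*20 = 7
  -> s = B^a = 7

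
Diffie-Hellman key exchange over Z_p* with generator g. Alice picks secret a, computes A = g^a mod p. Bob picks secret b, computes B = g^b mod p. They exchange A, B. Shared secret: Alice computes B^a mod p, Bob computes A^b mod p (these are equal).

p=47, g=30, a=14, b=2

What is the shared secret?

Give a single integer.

A = 30^14 mod 47  (bits of 14 = 1110)
  bit 0 = 1: r = r^2 * 30 mod 47 = 1^2 * 30 = 1*30 = 30
  bit 1 = 1: r = r^2 * 30 mod 47 = 30^2 * 30 = 7*30 = 22
  bit 2 = 1: r = r^2 * 30 mod 47 = 22^2 * 30 = 14*30 = 44
  bit 3 = 0: r = r^2 mod 47 = 44^2 = 9
  -> A = 9
B = 30^2 mod 47  (bits of 2 = 10)
  bit 0 = 1: r = r^2 * 30 mod 47 = 1^2 * 30 = 1*30 = 30
  bit 1 = 0: r = r^2 mod 47 = 30^2 = 7
  -> B = 7
s = B^a = 7^14 mod 47  (bits of 14 = 1110)
  bit 0 = 1: r = r^2 * 7 mod 47 = 1^2 * 7 = 1*7 = 7
  bit 1 = 1: r = r^2 * 7 mod 47 = 7^2 * 7 = 2*7 = 14
  bit 2 = 1: r = r^2 * 7 mod 47 = 14^2 * 7 = 8*7 = 9
  bit 3 = 0: r = r^2 mod 47 = 9^2 = 34
  -> s = B^a = 34

Answer: 34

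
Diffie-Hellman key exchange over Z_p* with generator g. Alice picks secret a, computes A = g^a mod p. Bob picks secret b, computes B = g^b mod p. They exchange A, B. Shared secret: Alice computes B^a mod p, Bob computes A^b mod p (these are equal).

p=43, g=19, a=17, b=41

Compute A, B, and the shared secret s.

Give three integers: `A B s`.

Answer: 18 34 12

Derivation:
A = 19^17 mod 43  (bits of 17 = 10001)
  bit 0 = 1: r = r^2 * 19 mod 43 = 1^2 * 19 = 1*19 = 19
  bit 1 = 0: r = r^2 mod 43 = 19^2 = 17
  bit 2 = 0: r = r^2 mod 43 = 17^2 = 31
  bit 3 = 0: r = r^2 mod 43 = 31^2 = 15
  bit 4 = 1: r = r^2 * 19 mod 43 = 15^2 * 19 = 10*19 = 18
  -> A = 18
B = 19^41 mod 43  (bits of 41 = 101001)
  bit 0 = 1: r = r^2 * 19 mod 43 = 1^2 * 19 = 1*19 = 19
  bit 1 = 0: r = r^2 mod 43 = 19^2 = 17
  bit 2 = 1: r = r^2 * 19 mod 43 = 17^2 * 19 = 31*19 = 30
  bit 3 = 0: r = r^2 mod 43 = 30^2 = 40
  bit 4 = 0: r = r^2 mod 43 = 40^2 = 9
  bit 5 = 1: r = r^2 * 19 mod 43 = 9^2 * 19 = 38*19 = 34
  -> B = 34
s = B^a = 34^17 mod 43  (bits of 17 = 10001)
  bit 0 = 1: r = r^2 * 34 mod 43 = 1^2 * 34 = 1*34 = 34
  bit 1 = 0: r = r^2 mod 43 = 34^2 = 38
  bit 2 = 0: r = r^2 mod 43 = 38^2 = 25
  bit 3 = 0: r = r^2 mod 43 = 25^2 = 23
  bit 4 = 1: r = r^2 * 34 mod 43 = 23^2 * 34 = 13*34 = 12
  -> s = B^a = 12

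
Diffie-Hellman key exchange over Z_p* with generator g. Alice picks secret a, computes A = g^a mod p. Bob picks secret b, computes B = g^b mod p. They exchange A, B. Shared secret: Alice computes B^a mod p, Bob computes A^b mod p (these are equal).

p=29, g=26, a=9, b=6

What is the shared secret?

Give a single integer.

A = 26^9 mod 29  (bits of 9 = 1001)
  bit 0 = 1: r = r^2 * 26 mod 29 = 1^2 * 26 = 1*26 = 26
  bit 1 = 0: r = r^2 mod 29 = 26^2 = 9
  bit 2 = 0: r = r^2 mod 29 = 9^2 = 23
  bit 3 = 1: r = r^2 * 26 mod 29 = 23^2 * 26 = 7*26 = 8
  -> A = 8
B = 26^6 mod 29  (bits of 6 = 110)
  bit 0 = 1: r = r^2 * 26 mod 29 = 1^2 * 26 = 1*26 = 26
  bit 1 = 1: r = r^2 * 26 mod 29 = 26^2 * 26 = 9*26 = 2
  bit 2 = 0: r = r^2 mod 29 = 2^2 = 4
  -> B = 4
s = B^a = 4^9 mod 29  (bits of 9 = 1001)
  bit 0 = 1: r = r^2 * 4 mod 29 = 1^2 * 4 = 1*4 = 4
  bit 1 = 0: r = r^2 mod 29 = 4^2 = 16
  bit 2 = 0: r = r^2 mod 29 = 16^2 = 24
  bit 3 = 1: r = r^2 * 4 mod 29 = 24^2 * 4 = 25*4 = 13
  -> s = B^a = 13

Answer: 13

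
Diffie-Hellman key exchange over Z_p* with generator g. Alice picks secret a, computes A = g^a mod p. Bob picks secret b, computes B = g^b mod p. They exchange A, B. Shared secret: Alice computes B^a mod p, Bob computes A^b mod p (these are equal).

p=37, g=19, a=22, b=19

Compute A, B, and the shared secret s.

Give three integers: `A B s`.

A = 19^22 mod 37  (bits of 22 = 10110)
  bit 0 = 1: r = r^2 * 19 mod 37 = 1^2 * 19 = 1*19 = 19
  bit 1 = 0: r = r^2 mod 37 = 19^2 = 28
  bit 2 = 1: r = r^2 * 19 mod 37 = 28^2 * 19 = 7*19 = 22
  bit 3 = 1: r = r^2 * 19 mod 37 = 22^2 * 19 = 3*19 = 20
  bit 4 = 0: r = r^2 mod 37 = 20^2 = 30
  -> A = 30
B = 19^19 mod 37  (bits of 19 = 10011)
  bit 0 = 1: r = r^2 * 19 mod 37 = 1^2 * 19 = 1*19 = 19
  bit 1 = 0: r = r^2 mod 37 = 19^2 = 28
  bit 2 = 0: r = r^2 mod 37 = 28^2 = 7
  bit 3 = 1: r = r^2 * 19 mod 37 = 7^2 * 19 = 12*19 = 6
  bit 4 = 1: r = r^2 * 19 mod 37 = 6^2 * 19 = 36*19 = 18
  -> B = 18
s = B^a = 18^22 mod 37  (bits of 22 = 10110)
  bit 0 = 1: r = r^2 * 18 mod 37 = 1^2 * 18 = 1*18 = 18
  bit 1 = 0: r = r^2 mod 37 = 18^2 = 28
  bit 2 = 1: r = r^2 * 18 mod 37 = 28^2 * 18 = 7*18 = 15
  bit 3 = 1: r = r^2 * 18 mod 37 = 15^2 * 18 = 3*18 = 17
  bit 4 = 0: r = r^2 mod 37 = 17^2 = 30
  -> s = B^a = 30

Answer: 30 18 30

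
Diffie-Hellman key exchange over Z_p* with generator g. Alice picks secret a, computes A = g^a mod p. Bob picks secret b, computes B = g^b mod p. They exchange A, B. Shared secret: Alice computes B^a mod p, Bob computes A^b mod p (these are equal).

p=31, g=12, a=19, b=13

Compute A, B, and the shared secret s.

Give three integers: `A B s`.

A = 12^19 mod 31  (bits of 19 = 10011)
  bit 0 = 1: r = r^2 * 12 mod 31 = 1^2 * 12 = 1*12 = 12
  bit 1 = 0: r = r^2 mod 31 = 12^2 = 20
  bit 2 = 0: r = r^2 mod 31 = 20^2 = 28
  bit 3 = 1: r = r^2 * 12 mod 31 = 28^2 * 12 = 9*12 = 15
  bit 4 = 1: r = r^2 * 12 mod 31 = 15^2 * 12 = 8*12 = 3
  -> A = 3
B = 12^13 mod 31  (bits of 13 = 1101)
  bit 0 = 1: r = r^2 * 12 mod 31 = 1^2 * 12 = 1*12 = 12
  bit 1 = 1: r = r^2 * 12 mod 31 = 12^2 * 12 = 20*12 = 23
  bit 2 = 0: r = r^2 mod 31 = 23^2 = 2
  bit 3 = 1: r = r^2 * 12 mod 31 = 2^2 * 12 = 4*12 = 17
  -> B = 17
s = B^a = 17^19 mod 31  (bits of 19 = 10011)
  bit 0 = 1: r = r^2 * 17 mod 31 = 1^2 * 17 = 1*17 = 17
  bit 1 = 0: r = r^2 mod 31 = 17^2 = 10
  bit 2 = 0: r = r^2 mod 31 = 10^2 = 7
  bit 3 = 1: r = r^2 * 17 mod 31 = 7^2 * 17 = 18*17 = 27
  bit 4 = 1: r = r^2 * 17 mod 31 = 27^2 * 17 = 16*17 = 24
  -> s = B^a = 24

Answer: 3 17 24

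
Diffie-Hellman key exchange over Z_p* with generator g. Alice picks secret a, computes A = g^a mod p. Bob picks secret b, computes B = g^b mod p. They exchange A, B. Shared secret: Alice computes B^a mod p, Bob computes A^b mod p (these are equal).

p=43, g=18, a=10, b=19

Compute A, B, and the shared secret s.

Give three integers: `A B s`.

Answer: 17 28 25

Derivation:
A = 18^10 mod 43  (bits of 10 = 1010)
  bit 0 = 1: r = r^2 * 18 mod 43 = 1^2 * 18 = 1*18 = 18
  bit 1 = 0: r = r^2 mod 43 = 18^2 = 23
  bit 2 = 1: r = r^2 * 18 mod 43 = 23^2 * 18 = 13*18 = 19
  bit 3 = 0: r = r^2 mod 43 = 19^2 = 17
  -> A = 17
B = 18^19 mod 43  (bits of 19 = 10011)
  bit 0 = 1: r = r^2 * 18 mod 43 = 1^2 * 18 = 1*18 = 18
  bit 1 = 0: r = r^2 mod 43 = 18^2 = 23
  bit 2 = 0: r = r^2 mod 43 = 23^2 = 13
  bit 3 = 1: r = r^2 * 18 mod 43 = 13^2 * 18 = 40*18 = 32
  bit 4 = 1: r = r^2 * 18 mod 43 = 32^2 * 18 = 35*18 = 28
  -> B = 28
s = B^a = 28^10 mod 43  (bits of 10 = 1010)
  bit 0 = 1: r = r^2 * 28 mod 43 = 1^2 * 28 = 1*28 = 28
  bit 1 = 0: r = r^2 mod 43 = 28^2 = 10
  bit 2 = 1: r = r^2 * 28 mod 43 = 10^2 * 28 = 14*28 = 5
  bit 3 = 0: r = r^2 mod 43 = 5^2 = 25
  -> s = B^a = 25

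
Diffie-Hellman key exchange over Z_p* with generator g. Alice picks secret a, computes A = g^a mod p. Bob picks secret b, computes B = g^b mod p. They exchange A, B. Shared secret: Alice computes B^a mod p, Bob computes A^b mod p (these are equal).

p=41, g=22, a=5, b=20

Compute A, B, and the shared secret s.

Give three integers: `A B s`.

A = 22^5 mod 41  (bits of 5 = 101)
  bit 0 = 1: r = r^2 * 22 mod 41 = 1^2 * 22 = 1*22 = 22
  bit 1 = 0: r = r^2 mod 41 = 22^2 = 33
  bit 2 = 1: r = r^2 * 22 mod 41 = 33^2 * 22 = 23*22 = 14
  -> A = 14
B = 22^20 mod 41  (bits of 20 = 10100)
  bit 0 = 1: r = r^2 * 22 mod 41 = 1^2 * 22 = 1*22 = 22
  bit 1 = 0: r = r^2 mod 41 = 22^2 = 33
  bit 2 = 1: r = r^2 * 22 mod 41 = 33^2 * 22 = 23*22 = 14
  bit 3 = 0: r = r^2 mod 41 = 14^2 = 32
  bit 4 = 0: r = r^2 mod 41 = 32^2 = 40
  -> B = 40
s = B^a = 40^5 mod 41  (bits of 5 = 101)
  bit 0 = 1: r = r^2 * 40 mod 41 = 1^2 * 40 = 1*40 = 40
  bit 1 = 0: r = r^2 mod 41 = 40^2 = 1
  bit 2 = 1: r = r^2 * 40 mod 41 = 1^2 * 40 = 1*40 = 40
  -> s = B^a = 40

Answer: 14 40 40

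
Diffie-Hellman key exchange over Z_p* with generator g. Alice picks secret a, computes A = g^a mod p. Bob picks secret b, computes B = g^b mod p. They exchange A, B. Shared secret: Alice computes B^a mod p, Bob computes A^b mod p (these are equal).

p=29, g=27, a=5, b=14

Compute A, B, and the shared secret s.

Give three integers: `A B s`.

Answer: 26 28 28

Derivation:
A = 27^5 mod 29  (bits of 5 = 101)
  bit 0 = 1: r = r^2 * 27 mod 29 = 1^2 * 27 = 1*27 = 27
  bit 1 = 0: r = r^2 mod 29 = 27^2 = 4
  bit 2 = 1: r = r^2 * 27 mod 29 = 4^2 * 27 = 16*27 = 26
  -> A = 26
B = 27^14 mod 29  (bits of 14 = 1110)
  bit 0 = 1: r = r^2 * 27 mod 29 = 1^2 * 27 = 1*27 = 27
  bit 1 = 1: r = r^2 * 27 mod 29 = 27^2 * 27 = 4*27 = 21
  bit 2 = 1: r = r^2 * 27 mod 29 = 21^2 * 27 = 6*27 = 17
  bit 3 = 0: r = r^2 mod 29 = 17^2 = 28
  -> B = 28
s = B^a = 28^5 mod 29  (bits of 5 = 101)
  bit 0 = 1: r = r^2 * 28 mod 29 = 1^2 * 28 = 1*28 = 28
  bit 1 = 0: r = r^2 mod 29 = 28^2 = 1
  bit 2 = 1: r = r^2 * 28 mod 29 = 1^2 * 28 = 1*28 = 28
  -> s = B^a = 28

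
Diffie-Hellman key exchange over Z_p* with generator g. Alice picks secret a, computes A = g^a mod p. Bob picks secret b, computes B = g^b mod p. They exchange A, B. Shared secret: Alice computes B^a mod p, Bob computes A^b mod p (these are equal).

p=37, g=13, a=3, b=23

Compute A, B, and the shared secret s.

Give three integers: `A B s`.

Answer: 14 2 8

Derivation:
A = 13^3 mod 37  (bits of 3 = 11)
  bit 0 = 1: r = r^2 * 13 mod 37 = 1^2 * 13 = 1*13 = 13
  bit 1 = 1: r = r^2 * 13 mod 37 = 13^2 * 13 = 21*13 = 14
  -> A = 14
B = 13^23 mod 37  (bits of 23 = 10111)
  bit 0 = 1: r = r^2 * 13 mod 37 = 1^2 * 13 = 1*13 = 13
  bit 1 = 0: r = r^2 mod 37 = 13^2 = 21
  bit 2 = 1: r = r^2 * 13 mod 37 = 21^2 * 13 = 34*13 = 35
  bit 3 = 1: r = r^2 * 13 mod 37 = 35^2 * 13 = 4*13 = 15
  bit 4 = 1: r = r^2 * 13 mod 37 = 15^2 * 13 = 3*13 = 2
  -> B = 2
s = B^a = 2^3 mod 37  (bits of 3 = 11)
  bit 0 = 1: r = r^2 * 2 mod 37 = 1^2 * 2 = 1*2 = 2
  bit 1 = 1: r = r^2 * 2 mod 37 = 2^2 * 2 = 4*2 = 8
  -> s = B^a = 8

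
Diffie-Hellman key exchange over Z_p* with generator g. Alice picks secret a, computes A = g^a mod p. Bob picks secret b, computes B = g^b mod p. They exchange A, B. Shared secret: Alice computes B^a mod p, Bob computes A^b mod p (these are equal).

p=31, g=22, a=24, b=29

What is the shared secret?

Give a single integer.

A = 22^24 mod 31  (bits of 24 = 11000)
  bit 0 = 1: r = r^2 * 22 mod 31 = 1^2 * 22 = 1*22 = 22
  bit 1 = 1: r = r^2 * 22 mod 31 = 22^2 * 22 = 19*22 = 15
  bit 2 = 0: r = r^2 mod 31 = 15^2 = 8
  bit 3 = 0: r = r^2 mod 31 = 8^2 = 2
  bit 4 = 0: r = r^2 mod 31 = 2^2 = 4
  -> A = 4
B = 22^29 mod 31  (bits of 29 = 11101)
  bit 0 = 1: r = r^2 * 22 mod 31 = 1^2 * 22 = 1*22 = 22
  bit 1 = 1: r = r^2 * 22 mod 31 = 22^2 * 22 = 19*22 = 15
  bit 2 = 1: r = r^2 * 22 mod 31 = 15^2 * 22 = 8*22 = 21
  bit 3 = 0: r = r^2 mod 31 = 21^2 = 7
  bit 4 = 1: r = r^2 * 22 mod 31 = 7^2 * 22 = 18*22 = 24
  -> B = 24
s = B^a = 24^24 mod 31  (bits of 24 = 11000)
  bit 0 = 1: r = r^2 * 24 mod 31 = 1^2 * 24 = 1*24 = 24
  bit 1 = 1: r = r^2 * 24 mod 31 = 24^2 * 24 = 18*24 = 29
  bit 2 = 0: r = r^2 mod 31 = 29^2 = 4
  bit 3 = 0: r = r^2 mod 31 = 4^2 = 16
  bit 4 = 0: r = r^2 mod 31 = 16^2 = 8
  -> s = B^a = 8

Answer: 8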